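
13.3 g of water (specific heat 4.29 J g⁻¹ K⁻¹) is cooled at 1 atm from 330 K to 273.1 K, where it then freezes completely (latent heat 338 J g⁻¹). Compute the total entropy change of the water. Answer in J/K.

ΔS = -27.3 J/K

Cooling step: ΔS₁ = m c ln(T_tr/T_i) = 13.3 × 4.29 × ln(273.1/330) = -10.8 J/K.
Phase change: ΔS₂ = −mL/T_tr = −13.3 × 338 / 273.1 = -16.46 J/K.
ΔS_total = (-10.8) + (-16.46) = -27.3 J/K.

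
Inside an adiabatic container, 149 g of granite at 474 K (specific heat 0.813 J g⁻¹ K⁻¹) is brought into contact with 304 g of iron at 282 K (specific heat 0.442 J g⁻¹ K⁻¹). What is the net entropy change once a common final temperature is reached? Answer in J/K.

ΔS_total = 8.57 J/K

Energy balance: T_f = (m₁c₁T₁ + m₂c₂T₂)/(m₁c₁ + m₂c₂) = 373.03 K.
ΔS₁ = m₁c₁ ln(T_f/T₁) = 121.137 × ln(373.03/474) = -29.02 J/K.
ΔS₂ = m₂c₂ ln(T_f/T₂) = 134.368 × ln(373.03/282) = 37.59 J/K.
ΔS_total = -29.02 + 37.59 = 8.57 J/K.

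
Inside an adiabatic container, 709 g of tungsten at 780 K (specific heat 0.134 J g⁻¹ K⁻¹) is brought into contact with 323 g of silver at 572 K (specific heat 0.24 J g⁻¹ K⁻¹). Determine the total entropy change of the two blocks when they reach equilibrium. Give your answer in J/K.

Energy balance: T_f = (m₁c₁T₁ + m₂c₂T₂)/(m₁c₁ + m₂c₂) = 686.54 K.
ΔS₁ = m₁c₁ ln(T_f/T₁) = 95.006 × ln(686.54/780) = -12.13 J/K.
ΔS₂ = m₂c₂ ln(T_f/T₂) = 77.52 × ln(686.54/572) = 14.15 J/K.
ΔS_total = -12.13 + 14.15 = 2.02 J/K.

ΔS_total = 2.02 J/K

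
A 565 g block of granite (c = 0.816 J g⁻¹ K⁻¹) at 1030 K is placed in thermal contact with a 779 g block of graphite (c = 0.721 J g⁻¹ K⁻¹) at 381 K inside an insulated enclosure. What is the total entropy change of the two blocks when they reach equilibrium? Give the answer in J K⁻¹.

Energy balance: T_f = (m₁c₁T₁ + m₂c₂T₂)/(m₁c₁ + m₂c₂) = 673.57 K.
ΔS₁ = m₁c₁ ln(T_f/T₁) = 461.04 × ln(673.57/1030) = -195.8 J/K.
ΔS₂ = m₂c₂ ln(T_f/T₂) = 561.659 × ln(673.57/381) = 320 J/K.
ΔS_total = -195.8 + 320 = 124 J/K.

ΔS_total = 124 J/K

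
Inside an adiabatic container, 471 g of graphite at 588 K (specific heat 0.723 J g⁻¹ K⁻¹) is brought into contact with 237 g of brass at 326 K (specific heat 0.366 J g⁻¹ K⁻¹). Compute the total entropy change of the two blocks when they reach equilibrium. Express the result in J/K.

ΔS_total = 10.7 J/K

Energy balance: T_f = (m₁c₁T₁ + m₂c₂T₂)/(m₁c₁ + m₂c₂) = 534.81 K.
ΔS₁ = m₁c₁ ln(T_f/T₁) = 340.533 × ln(534.81/588) = -32.287 J/K.
ΔS₂ = m₂c₂ ln(T_f/T₂) = 86.742 × ln(534.81/326) = 42.939 J/K.
ΔS_total = -32.287 + 42.939 = 10.7 J/K.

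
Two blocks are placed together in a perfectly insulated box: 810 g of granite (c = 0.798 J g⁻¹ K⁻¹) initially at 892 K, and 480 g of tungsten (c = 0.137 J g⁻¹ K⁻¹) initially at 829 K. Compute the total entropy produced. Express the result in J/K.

ΔS_total = 0.157 J/K

Energy balance: T_f = (m₁c₁T₁ + m₂c₂T₂)/(m₁c₁ + m₂c₂) = 886.18 K.
ΔS₁ = m₁c₁ ln(T_f/T₁) = 646.38 × ln(886.18/892) = -4.229 J/K.
ΔS₂ = m₂c₂ ln(T_f/T₂) = 65.76 × ln(886.18/829) = 4.386 J/K.
ΔS_total = -4.229 + 4.386 = 0.157 J/K.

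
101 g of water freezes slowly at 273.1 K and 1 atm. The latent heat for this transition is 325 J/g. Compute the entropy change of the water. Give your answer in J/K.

Heat released by the substance: Q = −mL = −101 × 325 = −32825 J.
At constant T, ΔS = Q_rev/T = −32825 / 273.1 = -120 J/K.

ΔS = -120 J/K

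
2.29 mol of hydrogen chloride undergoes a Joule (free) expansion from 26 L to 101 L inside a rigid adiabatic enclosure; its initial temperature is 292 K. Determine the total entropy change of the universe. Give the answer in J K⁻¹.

ΔS_universe = 25.8 J/K

No heat is exchanged and no work is done, so the ideal-gas temperature stays constant.
Entropy is a state function; using a reversible isothermal path, ΔS_gas = nR ln(V₂/V₁) = 2.29 × 8.314 × ln(101/26) = 25.8 J/K.
The insulated surroundings exchange no heat, so ΔS_surr = 0 and ΔS_universe = ΔS_gas.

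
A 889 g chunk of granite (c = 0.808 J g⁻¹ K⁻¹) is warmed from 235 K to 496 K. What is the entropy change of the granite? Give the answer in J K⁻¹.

ΔS = 537 J/K

ΔS = ∫dQ_rev/T = m c ln(T₂/T₁) = 889 × 0.808 × ln(496/235) = 537 J/K.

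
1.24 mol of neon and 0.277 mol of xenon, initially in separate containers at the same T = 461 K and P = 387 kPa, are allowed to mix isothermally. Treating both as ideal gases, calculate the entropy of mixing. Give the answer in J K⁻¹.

Mole fractions: x_A = 1.24/1.52 = 0.817, x_B = 0.183.
ΔS_mix = −R(n_A ln x_A + n_B ln x_B) = −8.314 × (1.24 ln 0.817 + 0.277 ln 0.183) = 5.99 J/K.

ΔS_mix = 5.99 J/K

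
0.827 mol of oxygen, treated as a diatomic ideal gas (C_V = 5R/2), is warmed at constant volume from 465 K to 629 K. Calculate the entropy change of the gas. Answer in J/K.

At constant volume, ΔS = nC_V ln(T₂/T₁) with C_V = 5R/2 = 20.79 J mol⁻¹ K⁻¹.
ΔS = 0.827 × 20.79 × ln(629/465) = 5.19 J/K.

ΔS = 5.19 J/K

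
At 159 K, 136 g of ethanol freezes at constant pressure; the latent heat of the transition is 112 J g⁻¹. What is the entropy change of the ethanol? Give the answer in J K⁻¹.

ΔS = -95.8 J/K

Heat released by the substance: Q = −mL = −136 × 112 = −15232 J.
At constant T, ΔS = Q_rev/T = −15232 / 159 = -95.8 J/K.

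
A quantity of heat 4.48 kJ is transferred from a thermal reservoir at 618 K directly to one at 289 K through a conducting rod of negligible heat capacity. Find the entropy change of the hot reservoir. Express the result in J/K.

ΔS_hot = -7.25 J/K

The hot reservoir loses heat Q, so ΔS_hot = −Q/T_H = −4480/618 = -7.25 J/K.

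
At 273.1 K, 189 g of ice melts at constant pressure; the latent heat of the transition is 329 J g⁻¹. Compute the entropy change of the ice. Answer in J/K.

Heat absorbed by the substance: Q = mL = 189 × 329 = 62181 J.
At constant T, ΔS = Q_rev/T = 62181 / 273.1 = 228 J/K.

ΔS = 228 J/K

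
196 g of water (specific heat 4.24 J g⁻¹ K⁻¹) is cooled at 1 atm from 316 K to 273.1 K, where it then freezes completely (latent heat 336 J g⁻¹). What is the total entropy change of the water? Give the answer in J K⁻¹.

Cooling step: ΔS₁ = m c ln(T_tr/T_i) = 196 × 4.24 × ln(273.1/316) = -121.3 J/K.
Phase change: ΔS₂ = −mL/T_tr = −196 × 336 / 273.1 = -241.1 J/K.
ΔS_total = (-121.3) + (-241.1) = -362 J/K.

ΔS = -362 J/K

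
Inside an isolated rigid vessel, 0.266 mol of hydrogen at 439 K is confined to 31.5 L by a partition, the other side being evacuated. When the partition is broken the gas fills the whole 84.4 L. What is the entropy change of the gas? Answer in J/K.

No heat is exchanged and no work is done, so the ideal-gas temperature stays constant.
Entropy is a state function; using a reversible isothermal path, ΔS_gas = nR ln(V₂/V₁) = 0.266 × 8.314 × ln(84.4/31.5) = 2.18 J/K.

ΔS_gas = 2.18 J/K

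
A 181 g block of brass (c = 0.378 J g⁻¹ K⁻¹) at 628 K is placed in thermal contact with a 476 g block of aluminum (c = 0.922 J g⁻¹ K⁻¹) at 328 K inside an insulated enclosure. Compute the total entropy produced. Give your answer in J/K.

ΔS_total = 14.6 J/K

Energy balance: T_f = (m₁c₁T₁ + m₂c₂T₂)/(m₁c₁ + m₂c₂) = 368.46 K.
ΔS₁ = m₁c₁ ln(T_f/T₁) = 68.418 × ln(368.46/628) = -36.48 J/K.
ΔS₂ = m₂c₂ ln(T_f/T₂) = 438.872 × ln(368.46/328) = 51.05 J/K.
ΔS_total = -36.48 + 51.05 = 14.6 J/K.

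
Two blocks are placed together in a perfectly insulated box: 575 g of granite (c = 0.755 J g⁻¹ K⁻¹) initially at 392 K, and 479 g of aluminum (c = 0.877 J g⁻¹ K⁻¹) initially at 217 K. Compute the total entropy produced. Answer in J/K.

ΔS_total = 36.7 J/K

Energy balance: T_f = (m₁c₁T₁ + m₂c₂T₂)/(m₁c₁ + m₂c₂) = 305.94 K.
ΔS₁ = m₁c₁ ln(T_f/T₁) = 434.125 × ln(305.94/392) = -107.6 J/K.
ΔS₂ = m₂c₂ ln(T_f/T₂) = 420.083 × ln(305.94/217) = 144.3 J/K.
ΔS_total = -107.6 + 144.3 = 36.7 J/K.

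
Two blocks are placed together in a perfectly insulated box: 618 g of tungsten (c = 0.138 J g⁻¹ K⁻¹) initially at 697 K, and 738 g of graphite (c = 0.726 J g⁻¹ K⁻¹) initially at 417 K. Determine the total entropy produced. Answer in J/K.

Energy balance: T_f = (m₁c₁T₁ + m₂c₂T₂)/(m₁c₁ + m₂c₂) = 455.45 K.
ΔS₁ = m₁c₁ ln(T_f/T₁) = 85.284 × ln(455.45/697) = -36.29 J/K.
ΔS₂ = m₂c₂ ln(T_f/T₂) = 535.788 × ln(455.45/417) = 47.26 J/K.
ΔS_total = -36.29 + 47.26 = 11 J/K.

ΔS_total = 11 J/K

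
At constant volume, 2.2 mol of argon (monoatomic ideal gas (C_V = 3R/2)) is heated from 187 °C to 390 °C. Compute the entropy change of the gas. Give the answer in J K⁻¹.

ΔS = 10 J/K

In kelvin: T₁ = 460.15 K, T₂ = 663.15 K. At constant volume, ΔS = nC_V ln(T₂/T₁) with C_V = 3R/2 = 12.47 J mol⁻¹ K⁻¹.
ΔS = 2.2 × 12.47 × ln(663.15/460.15) = 10 J/K.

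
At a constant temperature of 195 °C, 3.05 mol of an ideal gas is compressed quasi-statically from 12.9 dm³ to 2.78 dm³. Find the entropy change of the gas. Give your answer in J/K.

ΔS_gas = -38.9 J/K

For an isothermal ideal gas ΔS_gas = nR ln(V₂/V₁) = 3.05 × 8.314 × ln(2.78/12.9) = -38.9 J/K.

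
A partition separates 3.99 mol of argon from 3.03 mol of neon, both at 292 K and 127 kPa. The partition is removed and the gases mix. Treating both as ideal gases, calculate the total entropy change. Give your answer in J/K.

Mole fractions: x_A = 3.99/7.02 = 0.568, x_B = 0.432.
ΔS_mix = −R(n_A ln x_A + n_B ln x_B) = −8.314 × (3.99 ln 0.568 + 3.03 ln 0.432) = 39.9 J/K.

ΔS_mix = 39.9 J/K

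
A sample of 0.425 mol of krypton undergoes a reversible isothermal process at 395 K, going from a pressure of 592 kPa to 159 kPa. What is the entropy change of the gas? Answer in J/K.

ΔS_gas = 4.65 J/K

For an isothermal ideal gas ΔS_gas = nR ln(P₁/P₂) = 0.425 × 8.314 × ln(592/159) = 4.65 J/K.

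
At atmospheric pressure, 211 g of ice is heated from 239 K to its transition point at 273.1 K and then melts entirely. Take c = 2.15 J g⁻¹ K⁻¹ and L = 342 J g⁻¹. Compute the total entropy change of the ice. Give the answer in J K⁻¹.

ΔS = 325 J/K

Warming step: ΔS₁ = m c ln(T_tr/T_i) = 211 × 2.15 × ln(273.1/239) = 60.51 J/K.
Phase change: ΔS₂ = +mL/T_tr = 211 × 342 / 273.1 = 264.2 J/K.
ΔS_total = (60.51) + (264.2) = 325 J/K.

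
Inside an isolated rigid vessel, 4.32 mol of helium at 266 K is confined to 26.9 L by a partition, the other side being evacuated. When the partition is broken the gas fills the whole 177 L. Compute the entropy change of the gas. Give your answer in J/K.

ΔS_gas = 67.7 J/K

For an ideal gas in free expansion Q = 0 and W = 0, so T is unchanged.
Entropy is a state function; using a reversible isothermal path, ΔS_gas = nR ln(V₂/V₁) = 4.32 × 8.314 × ln(177/26.9) = 67.7 J/K.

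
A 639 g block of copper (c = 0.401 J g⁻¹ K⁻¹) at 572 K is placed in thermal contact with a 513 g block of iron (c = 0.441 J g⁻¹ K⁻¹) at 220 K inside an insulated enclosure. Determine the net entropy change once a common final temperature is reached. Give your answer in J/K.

ΔS_total = 51.9 J/K

Energy balance: T_f = (m₁c₁T₁ + m₂c₂T₂)/(m₁c₁ + m₂c₂) = 406.95 K.
ΔS₁ = m₁c₁ ln(T_f/T₁) = 256.239 × ln(406.95/572) = -87.24 J/K.
ΔS₂ = m₂c₂ ln(T_f/T₂) = 226.233 × ln(406.95/220) = 139.1 J/K.
ΔS_total = -87.24 + 139.1 = 51.9 J/K.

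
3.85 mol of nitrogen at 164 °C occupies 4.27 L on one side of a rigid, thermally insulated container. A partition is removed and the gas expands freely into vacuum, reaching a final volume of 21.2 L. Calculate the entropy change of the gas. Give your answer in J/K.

ΔS_gas = 51.3 J/K

No heat is exchanged and no work is done, so the ideal-gas temperature stays constant.
Entropy is a state function; using a reversible isothermal path, ΔS_gas = nR ln(V₂/V₁) = 3.85 × 8.314 × ln(21.2/4.27) = 51.3 J/K.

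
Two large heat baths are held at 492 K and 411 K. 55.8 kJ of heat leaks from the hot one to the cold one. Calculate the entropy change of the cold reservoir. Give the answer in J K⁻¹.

ΔS_cold = 136 J/K

The cold reservoir gains heat Q, so ΔS_cold = +Q/T_C = 55800/411 = 136 J/K.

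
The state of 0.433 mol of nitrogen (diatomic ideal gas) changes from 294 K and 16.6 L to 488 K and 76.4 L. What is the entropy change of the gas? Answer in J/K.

ΔS = 10.1 J/K

Entropy is a state function: ΔS = nC_V ln(T₂/T₁) + nR ln(V₂/V₁), with C_V = 5R/2 = 20.79 J mol⁻¹ K⁻¹ for a diatomic ideal gas.
ΔS = 0.433 × [20.79 × ln(488/294) + 8.314 × ln(76.4/16.6)] = 10.1 J/K.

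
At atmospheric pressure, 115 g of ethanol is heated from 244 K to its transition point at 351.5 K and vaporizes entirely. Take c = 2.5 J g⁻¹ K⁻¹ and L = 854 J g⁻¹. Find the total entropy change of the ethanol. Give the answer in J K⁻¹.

Warming step: ΔS₁ = m c ln(T_tr/T_i) = 115 × 2.5 × ln(351.5/244) = 104.9 J/K.
Phase change: ΔS₂ = +mL/T_tr = 115 × 854 / 351.5 = 279.4 J/K.
ΔS_total = (104.9) + (279.4) = 384 J/K.

ΔS = 384 J/K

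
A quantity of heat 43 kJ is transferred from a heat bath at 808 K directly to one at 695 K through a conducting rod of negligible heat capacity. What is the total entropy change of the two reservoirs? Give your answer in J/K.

ΔS_hot = −Q/T_H = −43000/808 = -53.22 J/K and ΔS_cold = +Q/T_C = 43000/695 = 61.87 J/K.
ΔS_total = -53.22 + 61.87 = 8.65 J/K, positive as the second law requires.

ΔS_total = 8.65 J/K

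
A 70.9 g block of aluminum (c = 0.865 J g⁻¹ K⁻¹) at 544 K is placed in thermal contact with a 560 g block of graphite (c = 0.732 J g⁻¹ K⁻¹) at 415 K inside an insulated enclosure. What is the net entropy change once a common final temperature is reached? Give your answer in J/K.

Energy balance: T_f = (m₁c₁T₁ + m₂c₂T₂)/(m₁c₁ + m₂c₂) = 431.79 K.
ΔS₁ = m₁c₁ ln(T_f/T₁) = 61.3285 × ln(431.79/544) = -14.17 J/K.
ΔS₂ = m₂c₂ ln(T_f/T₂) = 409.92 × ln(431.79/415) = 16.26 J/K.
ΔS_total = -14.17 + 16.26 = 2.09 J/K.

ΔS_total = 2.09 J/K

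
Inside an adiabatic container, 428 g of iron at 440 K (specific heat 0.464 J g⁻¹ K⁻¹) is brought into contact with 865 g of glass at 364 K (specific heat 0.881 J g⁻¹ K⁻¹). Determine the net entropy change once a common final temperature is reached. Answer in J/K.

Energy balance: T_f = (m₁c₁T₁ + m₂c₂T₂)/(m₁c₁ + m₂c₂) = 379.71 K.
ΔS₁ = m₁c₁ ln(T_f/T₁) = 198.592 × ln(379.71/440) = -29.265 J/K.
ΔS₂ = m₂c₂ ln(T_f/T₂) = 762.065 × ln(379.71/364) = 32.202 J/K.
ΔS_total = -29.265 + 32.202 = 2.94 J/K.

ΔS_total = 2.94 J/K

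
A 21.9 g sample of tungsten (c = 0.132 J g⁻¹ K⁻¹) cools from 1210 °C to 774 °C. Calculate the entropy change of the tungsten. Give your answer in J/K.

In kelvin: T₁ = 1483.15 K, T₂ = 1047.15 K. ΔS = ∫dQ_rev/T = m c ln(T₂/T₁) = 21.9 × 0.132 × ln(1047.15/1483.15) = -1.01 J/K.

ΔS = -1.01 J/K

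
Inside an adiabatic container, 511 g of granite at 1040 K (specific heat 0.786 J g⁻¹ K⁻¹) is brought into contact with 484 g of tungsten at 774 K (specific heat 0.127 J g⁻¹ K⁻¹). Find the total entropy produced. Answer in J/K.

Energy balance: T_f = (m₁c₁T₁ + m₂c₂T₂)/(m₁c₁ + m₂c₂) = 1004.7 K.
ΔS₁ = m₁c₁ ln(T_f/T₁) = 401.646 × ln(1004.7/1040) = -13.87 J/K.
ΔS₂ = m₂c₂ ln(T_f/T₂) = 61.468 × ln(1004.7/774) = 16.03 J/K.
ΔS_total = -13.87 + 16.03 = 2.16 J/K.

ΔS_total = 2.16 J/K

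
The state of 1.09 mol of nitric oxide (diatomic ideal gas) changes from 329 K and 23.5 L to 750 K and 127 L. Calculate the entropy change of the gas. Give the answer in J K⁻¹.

Entropy is a state function: ΔS = nC_V ln(T₂/T₁) + nR ln(V₂/V₁), with C_V = 5R/2 = 20.79 J mol⁻¹ K⁻¹ for a diatomic ideal gas.
ΔS = 1.09 × [20.79 × ln(750/329) + 8.314 × ln(127/23.5)] = 34 J/K.

ΔS = 34 J/K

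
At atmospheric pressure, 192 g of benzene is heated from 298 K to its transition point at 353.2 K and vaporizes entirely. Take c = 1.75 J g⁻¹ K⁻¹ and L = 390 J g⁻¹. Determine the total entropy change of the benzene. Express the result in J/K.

ΔS = 269 J/K

Warming step: ΔS₁ = m c ln(T_tr/T_i) = 192 × 1.75 × ln(353.2/298) = 57.1 J/K.
Phase change: ΔS₂ = +mL/T_tr = 192 × 390 / 353.2 = 212 J/K.
ΔS_total = (57.1) + (212) = 269 J/K.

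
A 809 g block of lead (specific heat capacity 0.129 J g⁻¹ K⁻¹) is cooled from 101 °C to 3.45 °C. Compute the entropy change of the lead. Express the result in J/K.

In kelvin: T₁ = 374.15 K, T₂ = 276.6 K. ΔS = ∫dQ_rev/T = m c ln(T₂/T₁) = 809 × 0.129 × ln(276.6/374.15) = -31.5 J/K.

ΔS = -31.5 J/K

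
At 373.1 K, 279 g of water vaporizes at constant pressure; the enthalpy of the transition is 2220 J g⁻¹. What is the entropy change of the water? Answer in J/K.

Heat absorbed by the substance: Q = mL = 279 × 2220 = 619380 J.
At constant T, ΔS = Q_rev/T = 619380 / 373.1 = 1660 J/K.

ΔS = 1660 J/K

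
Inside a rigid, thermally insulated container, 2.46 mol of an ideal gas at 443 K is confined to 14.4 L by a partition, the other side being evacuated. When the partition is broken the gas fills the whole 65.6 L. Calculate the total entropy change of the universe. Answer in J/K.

ΔS_universe = 31 J/K

No heat is exchanged and no work is done, so the ideal-gas temperature stays constant.
Entropy is a state function; using a reversible isothermal path, ΔS_gas = nR ln(V₂/V₁) = 2.46 × 8.314 × ln(65.6/14.4) = 31 J/K.
The insulated surroundings exchange no heat, so ΔS_surr = 0 and ΔS_universe = ΔS_gas.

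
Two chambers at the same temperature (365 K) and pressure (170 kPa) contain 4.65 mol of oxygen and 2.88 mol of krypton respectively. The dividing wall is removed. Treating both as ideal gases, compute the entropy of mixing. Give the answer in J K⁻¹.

ΔS_mix = 41.6 J/K

Mole fractions: x_A = 4.65/7.53 = 0.618, x_B = 0.382.
ΔS_mix = −R(n_A ln x_A + n_B ln x_B) = −8.314 × (4.65 ln 0.618 + 2.88 ln 0.382) = 41.6 J/K.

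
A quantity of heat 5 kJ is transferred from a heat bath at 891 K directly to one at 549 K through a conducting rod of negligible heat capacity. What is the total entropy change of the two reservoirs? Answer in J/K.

ΔS_hot = −Q/T_H = −5000/891 = -5.6117 J/K and ΔS_cold = +Q/T_C = 5000/549 = 9.1075 J/K.
ΔS_total = -5.6117 + 9.1075 = 3.5 J/K, positive as the second law requires.

ΔS_total = 3.5 J/K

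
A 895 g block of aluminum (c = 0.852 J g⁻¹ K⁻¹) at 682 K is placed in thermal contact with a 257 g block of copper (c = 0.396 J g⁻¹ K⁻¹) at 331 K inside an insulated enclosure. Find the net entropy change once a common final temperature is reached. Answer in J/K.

Energy balance: T_f = (m₁c₁T₁ + m₂c₂T₂)/(m₁c₁ + m₂c₂) = 640.67 K.
ΔS₁ = m₁c₁ ln(T_f/T₁) = 762.54 × ln(640.67/682) = -47.67 J/K.
ΔS₂ = m₂c₂ ln(T_f/T₂) = 101.772 × ln(640.67/331) = 67.21 J/K.
ΔS_total = -47.67 + 67.21 = 19.5 J/K.

ΔS_total = 19.5 J/K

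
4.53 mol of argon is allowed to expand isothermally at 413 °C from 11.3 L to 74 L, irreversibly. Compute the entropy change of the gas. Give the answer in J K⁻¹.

ΔS_gas = 70.8 J/K

Entropy is a state function, so ΔS_gas depends only on the end states.
For an isothermal ideal gas ΔS_gas = nR ln(V₂/V₁) = 4.53 × 8.314 × ln(74/11.3) = 70.8 J/K.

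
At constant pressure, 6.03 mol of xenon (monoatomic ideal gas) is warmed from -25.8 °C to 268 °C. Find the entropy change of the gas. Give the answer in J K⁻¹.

In kelvin: T₁ = 247.35 K, T₂ = 541.15 K. At constant pressure, ΔS = nC_p ln(T₂/T₁) with C_p = 5R/2 = 20.79 J mol⁻¹ K⁻¹.
ΔS = 6.03 × 20.79 × ln(541.15/247.35) = 98.1 J/K.

ΔS = 98.1 J/K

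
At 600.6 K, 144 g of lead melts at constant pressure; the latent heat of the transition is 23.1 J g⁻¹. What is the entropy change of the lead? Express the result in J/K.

ΔS = 5.54 J/K

Heat absorbed by the substance: Q = mL = 144 × 23.1 = 3326.4 J.
At constant T, ΔS = Q_rev/T = 3326.4 / 600.6 = 5.54 J/K.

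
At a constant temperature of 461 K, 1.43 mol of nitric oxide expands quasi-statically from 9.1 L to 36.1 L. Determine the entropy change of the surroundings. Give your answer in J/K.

ΔS_surr = -16.4 J/K

For an isothermal ideal gas ΔS_gas = nR ln(V₂/V₁) = 1.43 × 8.314 × ln(36.1/9.1) = 16.4 J/K.
The process is reversible, so ΔS_surr = −ΔS_gas = -16.4 J/K and ΔS_universe = 0.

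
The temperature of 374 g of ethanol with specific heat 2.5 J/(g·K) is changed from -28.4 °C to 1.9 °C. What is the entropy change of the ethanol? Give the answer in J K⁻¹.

In kelvin: T₁ = 244.75 K, T₂ = 275.05 K. ΔS = ∫dQ_rev/T = m c ln(T₂/T₁) = 374 × 2.5 × ln(275.05/244.75) = 109 J/K.

ΔS = 109 J/K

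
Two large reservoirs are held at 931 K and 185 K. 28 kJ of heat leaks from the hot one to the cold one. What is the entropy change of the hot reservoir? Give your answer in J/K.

The hot reservoir loses heat Q, so ΔS_hot = −Q/T_H = −28000/931 = -30.1 J/K.

ΔS_hot = -30.1 J/K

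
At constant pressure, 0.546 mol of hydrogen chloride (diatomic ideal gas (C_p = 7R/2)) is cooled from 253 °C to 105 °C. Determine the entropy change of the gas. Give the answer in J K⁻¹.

ΔS = -5.25 J/K

In kelvin: T₁ = 526.15 K, T₂ = 378.15 K. At constant pressure, ΔS = nC_p ln(T₂/T₁) with C_p = 7R/2 = 29.1 J mol⁻¹ K⁻¹.
ΔS = 0.546 × 29.1 × ln(378.15/526.15) = -5.25 J/K.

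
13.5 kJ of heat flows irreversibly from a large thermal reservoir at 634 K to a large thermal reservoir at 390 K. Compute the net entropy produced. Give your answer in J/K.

ΔS_hot = −Q/T_H = −13500/634 = -21.29 J/K and ΔS_cold = +Q/T_C = 13500/390 = 34.62 J/K.
ΔS_total = -21.29 + 34.62 = 13.3 J/K, positive as the second law requires.

ΔS_total = 13.3 J/K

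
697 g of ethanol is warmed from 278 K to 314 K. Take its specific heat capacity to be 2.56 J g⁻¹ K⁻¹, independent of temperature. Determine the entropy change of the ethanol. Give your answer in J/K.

ΔS = 217 J/K

ΔS = ∫dQ_rev/T = m c ln(T₂/T₁) = 697 × 2.56 × ln(314/278) = 217 J/K.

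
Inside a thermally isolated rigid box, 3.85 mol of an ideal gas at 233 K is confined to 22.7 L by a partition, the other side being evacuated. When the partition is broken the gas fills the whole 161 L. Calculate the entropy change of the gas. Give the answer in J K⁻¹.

ΔS_gas = 62.7 J/K

No heat is exchanged and no work is done, so the ideal-gas temperature stays constant.
Entropy is a state function; using a reversible isothermal path, ΔS_gas = nR ln(V₂/V₁) = 3.85 × 8.314 × ln(161/22.7) = 62.7 J/K.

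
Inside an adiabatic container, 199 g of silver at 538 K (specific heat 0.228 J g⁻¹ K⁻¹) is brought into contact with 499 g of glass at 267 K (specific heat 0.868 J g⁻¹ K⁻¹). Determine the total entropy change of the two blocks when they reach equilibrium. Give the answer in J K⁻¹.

Energy balance: T_f = (m₁c₁T₁ + m₂c₂T₂)/(m₁c₁ + m₂c₂) = 292.7 K.
ΔS₁ = m₁c₁ ln(T_f/T₁) = 45.372 × ln(292.7/538) = -27.62 J/K.
ΔS₂ = m₂c₂ ln(T_f/T₂) = 433.132 × ln(292.7/267) = 39.8 J/K.
ΔS_total = -27.62 + 39.8 = 12.2 J/K.

ΔS_total = 12.2 J/K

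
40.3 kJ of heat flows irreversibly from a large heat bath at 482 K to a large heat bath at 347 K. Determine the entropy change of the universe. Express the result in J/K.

ΔS_total = 32.5 J/K

ΔS_hot = −Q/T_H = −40300/482 = -83.61 J/K and ΔS_cold = +Q/T_C = 40300/347 = 116.1 J/K.
ΔS_total = -83.61 + 116.1 = 32.5 J/K, positive as the second law requires.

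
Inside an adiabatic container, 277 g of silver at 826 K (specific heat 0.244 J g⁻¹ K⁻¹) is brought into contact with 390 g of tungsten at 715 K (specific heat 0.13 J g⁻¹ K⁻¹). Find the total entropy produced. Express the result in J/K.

Energy balance: T_f = (m₁c₁T₁ + m₂c₂T₂)/(m₁c₁ + m₂c₂) = 778.42 K.
ΔS₁ = m₁c₁ ln(T_f/T₁) = 67.588 × ln(778.42/826) = -4.01 J/K.
ΔS₂ = m₂c₂ ln(T_f/T₂) = 50.7 × ln(778.42/715) = 4.309 J/K.
ΔS_total = -4.01 + 4.309 = 0.299 J/K.

ΔS_total = 0.299 J/K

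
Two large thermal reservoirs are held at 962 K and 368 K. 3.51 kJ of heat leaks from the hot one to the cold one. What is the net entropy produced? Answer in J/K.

ΔS_total = 5.89 J/K

ΔS_hot = −Q/T_H = −3510/962 = -3.649 J/K and ΔS_cold = +Q/T_C = 3510/368 = 9.538 J/K.
ΔS_total = -3.649 + 9.538 = 5.89 J/K, positive as the second law requires.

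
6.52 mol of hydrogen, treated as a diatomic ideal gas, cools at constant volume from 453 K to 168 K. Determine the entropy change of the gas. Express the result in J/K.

ΔS = -134 J/K

At constant volume, ΔS = nC_V ln(T₂/T₁) with C_V = 5R/2 = 20.79 J mol⁻¹ K⁻¹.
ΔS = 6.52 × 20.79 × ln(168/453) = -134 J/K.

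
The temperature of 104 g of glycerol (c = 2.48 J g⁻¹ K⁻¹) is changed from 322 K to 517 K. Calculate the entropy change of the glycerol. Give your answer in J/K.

ΔS = ∫dQ_rev/T = m c ln(T₂/T₁) = 104 × 2.48 × ln(517/322) = 122 J/K.

ΔS = 122 J/K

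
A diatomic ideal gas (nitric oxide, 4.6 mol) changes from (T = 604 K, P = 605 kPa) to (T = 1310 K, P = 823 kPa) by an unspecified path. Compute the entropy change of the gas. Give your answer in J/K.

ΔS = nC_p ln(T₂/T₁) − nR ln(P₂/P₁), with C_p = 7R/2 = 29.1 J mol⁻¹ K⁻¹ for a diatomic ideal gas.
ΔS = 4.6 × [29.1 × ln(1310/604) − 8.314 × ln(823/605)] = 91.9 J/K.

ΔS = 91.9 J/K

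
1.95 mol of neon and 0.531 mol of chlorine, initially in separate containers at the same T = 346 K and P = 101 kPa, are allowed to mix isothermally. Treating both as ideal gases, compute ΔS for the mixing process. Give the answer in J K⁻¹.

Mole fractions: x_A = 1.95/2.48 = 0.786, x_B = 0.214.
ΔS_mix = −R(n_A ln x_A + n_B ln x_B) = −8.314 × (1.95 ln 0.786 + 0.531 ln 0.214) = 10.7 J/K.

ΔS_mix = 10.7 J/K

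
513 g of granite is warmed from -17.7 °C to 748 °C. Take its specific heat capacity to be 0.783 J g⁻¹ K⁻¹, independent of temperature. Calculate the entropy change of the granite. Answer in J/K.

ΔS = 557 J/K

In kelvin: T₁ = 255.45 K, T₂ = 1021.15 K. ΔS = ∫dQ_rev/T = m c ln(T₂/T₁) = 513 × 0.783 × ln(1021.15/255.45) = 557 J/K.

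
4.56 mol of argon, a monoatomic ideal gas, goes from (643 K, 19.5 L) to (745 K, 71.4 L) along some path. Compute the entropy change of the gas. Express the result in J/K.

ΔS = 57.6 J/K

Entropy is a state function: ΔS = nC_V ln(T₂/T₁) + nR ln(V₂/V₁), with C_V = 3R/2 = 12.47 J mol⁻¹ K⁻¹ for a monoatomic ideal gas.
ΔS = 4.56 × [12.47 × ln(745/643) + 8.314 × ln(71.4/19.5)] = 57.6 J/K.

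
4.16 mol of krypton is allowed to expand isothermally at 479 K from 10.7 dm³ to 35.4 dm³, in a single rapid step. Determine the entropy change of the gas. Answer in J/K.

Entropy is a state function, so ΔS_gas depends only on the end states.
For an isothermal ideal gas ΔS_gas = nR ln(V₂/V₁) = 4.16 × 8.314 × ln(35.4/10.7) = 41.4 J/K.

ΔS_gas = 41.4 J/K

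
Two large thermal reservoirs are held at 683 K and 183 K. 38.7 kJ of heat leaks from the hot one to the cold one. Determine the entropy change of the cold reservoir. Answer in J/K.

The cold reservoir gains heat Q, so ΔS_cold = +Q/T_C = 38700/183 = 211 J/K.

ΔS_cold = 211 J/K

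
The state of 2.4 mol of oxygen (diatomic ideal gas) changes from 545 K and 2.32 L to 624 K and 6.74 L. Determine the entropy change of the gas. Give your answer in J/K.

Entropy is a state function: ΔS = nC_V ln(T₂/T₁) + nR ln(V₂/V₁), with C_V = 5R/2 = 20.79 J mol⁻¹ K⁻¹ for a diatomic ideal gas.
ΔS = 2.4 × [20.79 × ln(624/545) + 8.314 × ln(6.74/2.32)] = 28 J/K.

ΔS = 28 J/K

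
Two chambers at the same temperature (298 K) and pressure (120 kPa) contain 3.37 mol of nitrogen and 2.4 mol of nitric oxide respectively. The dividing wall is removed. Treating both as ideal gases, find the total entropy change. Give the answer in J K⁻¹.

ΔS_mix = 32.6 J/K

Mole fractions: x_A = 3.37/5.77 = 0.584, x_B = 0.416.
ΔS_mix = −R(n_A ln x_A + n_B ln x_B) = −8.314 × (3.37 ln 0.584 + 2.4 ln 0.416) = 32.6 J/K.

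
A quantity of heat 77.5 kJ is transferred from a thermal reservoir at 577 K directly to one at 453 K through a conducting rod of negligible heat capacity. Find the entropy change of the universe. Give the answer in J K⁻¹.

ΔS_total = 36.8 J/K

ΔS_hot = −Q/T_H = −77500/577 = -134.3 J/K and ΔS_cold = +Q/T_C = 77500/453 = 171.1 J/K.
ΔS_total = -134.3 + 171.1 = 36.8 J/K, positive as the second law requires.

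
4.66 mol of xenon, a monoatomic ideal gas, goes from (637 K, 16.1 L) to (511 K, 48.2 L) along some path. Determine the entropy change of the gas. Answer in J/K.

ΔS = 29.7 J/K

Entropy is a state function: ΔS = nC_V ln(T₂/T₁) + nR ln(V₂/V₁), with C_V = 3R/2 = 12.47 J mol⁻¹ K⁻¹ for a monoatomic ideal gas.
ΔS = 4.66 × [12.47 × ln(511/637) + 8.314 × ln(48.2/16.1)] = 29.7 J/K.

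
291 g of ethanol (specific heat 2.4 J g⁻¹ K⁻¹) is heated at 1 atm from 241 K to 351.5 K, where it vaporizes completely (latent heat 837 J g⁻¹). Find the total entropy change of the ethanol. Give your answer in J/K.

Warming step: ΔS₁ = m c ln(T_tr/T_i) = 291 × 2.4 × ln(351.5/241) = 263.59 J/K.
Phase change: ΔS₂ = +mL/T_tr = 291 × 837 / 351.5 = 692.94 J/K.
ΔS_total = (263.59) + (692.94) = 957 J/K.

ΔS = 957 J/K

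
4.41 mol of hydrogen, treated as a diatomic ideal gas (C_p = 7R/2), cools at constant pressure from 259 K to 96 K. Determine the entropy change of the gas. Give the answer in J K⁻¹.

ΔS = -127 J/K

At constant pressure, ΔS = nC_p ln(T₂/T₁) with C_p = 7R/2 = 29.1 J mol⁻¹ K⁻¹.
ΔS = 4.41 × 29.1 × ln(96/259) = -127 J/K.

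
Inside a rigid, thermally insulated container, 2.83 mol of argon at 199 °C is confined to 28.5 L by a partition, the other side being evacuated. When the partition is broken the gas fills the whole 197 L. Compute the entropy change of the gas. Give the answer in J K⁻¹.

ΔS_gas = 45.5 J/K

For an ideal gas in free expansion Q = 0 and W = 0, so T is unchanged.
Entropy is a state function; using a reversible isothermal path, ΔS_gas = nR ln(V₂/V₁) = 2.83 × 8.314 × ln(197/28.5) = 45.5 J/K.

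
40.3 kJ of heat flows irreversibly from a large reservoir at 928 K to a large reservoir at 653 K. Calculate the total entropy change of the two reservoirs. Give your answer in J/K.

ΔS_total = 18.3 J/K

ΔS_hot = −Q/T_H = −40300/928 = -43.43 J/K and ΔS_cold = +Q/T_C = 40300/653 = 61.72 J/K.
ΔS_total = -43.43 + 61.72 = 18.3 J/K, positive as the second law requires.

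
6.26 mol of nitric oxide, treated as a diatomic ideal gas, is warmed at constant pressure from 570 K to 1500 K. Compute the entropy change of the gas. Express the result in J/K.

At constant pressure, ΔS = nC_p ln(T₂/T₁) with C_p = 7R/2 = 29.1 J mol⁻¹ K⁻¹.
ΔS = 6.26 × 29.1 × ln(1500/570) = 176 J/K.

ΔS = 176 J/K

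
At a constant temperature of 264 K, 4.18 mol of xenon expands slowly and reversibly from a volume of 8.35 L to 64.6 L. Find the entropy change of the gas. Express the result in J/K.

ΔS_gas = 71.1 J/K

For an isothermal ideal gas ΔS_gas = nR ln(V₂/V₁) = 4.18 × 8.314 × ln(64.6/8.35) = 71.1 J/K.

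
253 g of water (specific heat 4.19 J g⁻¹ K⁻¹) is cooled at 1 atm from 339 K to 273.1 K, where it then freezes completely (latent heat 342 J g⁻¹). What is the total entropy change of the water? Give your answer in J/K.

Cooling step: ΔS₁ = m c ln(T_tr/T_i) = 253 × 4.19 × ln(273.1/339) = -229.1 J/K.
Phase change: ΔS₂ = −mL/T_tr = −253 × 342 / 273.1 = -316.8 J/K.
ΔS_total = (-229.1) + (-316.8) = -546 J/K.

ΔS = -546 J/K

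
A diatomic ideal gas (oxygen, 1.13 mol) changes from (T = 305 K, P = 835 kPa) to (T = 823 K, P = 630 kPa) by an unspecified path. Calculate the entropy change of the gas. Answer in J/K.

ΔS = nC_p ln(T₂/T₁) − nR ln(P₂/P₁), with C_p = 7R/2 = 29.1 J mol⁻¹ K⁻¹ for a diatomic ideal gas.
ΔS = 1.13 × [29.1 × ln(823/305) − 8.314 × ln(630/835)] = 35.3 J/K.

ΔS = 35.3 J/K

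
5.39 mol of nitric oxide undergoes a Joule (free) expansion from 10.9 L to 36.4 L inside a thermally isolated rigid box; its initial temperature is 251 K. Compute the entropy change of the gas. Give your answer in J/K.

No heat is exchanged and no work is done, so the ideal-gas temperature stays constant.
Entropy is a state function; using a reversible isothermal path, ΔS_gas = nR ln(V₂/V₁) = 5.39 × 8.314 × ln(36.4/10.9) = 54 J/K.

ΔS_gas = 54 J/K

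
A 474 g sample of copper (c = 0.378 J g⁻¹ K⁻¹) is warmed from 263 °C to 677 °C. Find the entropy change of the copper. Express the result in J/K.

In kelvin: T₁ = 536.15 K, T₂ = 950.15 K. ΔS = ∫dQ_rev/T = m c ln(T₂/T₁) = 474 × 0.378 × ln(950.15/536.15) = 103 J/K.

ΔS = 103 J/K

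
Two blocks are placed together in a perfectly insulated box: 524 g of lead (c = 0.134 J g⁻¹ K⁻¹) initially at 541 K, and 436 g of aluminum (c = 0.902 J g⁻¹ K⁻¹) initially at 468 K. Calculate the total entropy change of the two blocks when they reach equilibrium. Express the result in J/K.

ΔS_total = 0.647 J/K

Energy balance: T_f = (m₁c₁T₁ + m₂c₂T₂)/(m₁c₁ + m₂c₂) = 479.06 K.
ΔS₁ = m₁c₁ ln(T_f/T₁) = 70.216 × ln(479.06/541) = -8.538 J/K.
ΔS₂ = m₂c₂ ln(T_f/T₂) = 393.272 × ln(479.06/468) = 9.185 J/K.
ΔS_total = -8.538 + 9.185 = 0.647 J/K.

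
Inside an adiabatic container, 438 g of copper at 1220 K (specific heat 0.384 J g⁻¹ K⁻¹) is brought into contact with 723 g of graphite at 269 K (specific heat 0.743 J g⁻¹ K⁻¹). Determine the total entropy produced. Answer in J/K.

Energy balance: T_f = (m₁c₁T₁ + m₂c₂T₂)/(m₁c₁ + m₂c₂) = 495.76 K.
ΔS₁ = m₁c₁ ln(T_f/T₁) = 168.192 × ln(495.76/1220) = -151.5 J/K.
ΔS₂ = m₂c₂ ln(T_f/T₂) = 537.189 × ln(495.76/269) = 328.4 J/K.
ΔS_total = -151.5 + 328.4 = 177 J/K.

ΔS_total = 177 J/K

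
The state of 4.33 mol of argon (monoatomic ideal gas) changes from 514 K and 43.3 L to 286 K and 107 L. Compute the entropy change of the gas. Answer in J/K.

ΔS = 0.912 J/K

Entropy is a state function: ΔS = nC_V ln(T₂/T₁) + nR ln(V₂/V₁), with C_V = 3R/2 = 12.47 J mol⁻¹ K⁻¹ for a monoatomic ideal gas.
ΔS = 4.33 × [12.47 × ln(286/514) + 8.314 × ln(107/43.3)] = 0.912 J/K.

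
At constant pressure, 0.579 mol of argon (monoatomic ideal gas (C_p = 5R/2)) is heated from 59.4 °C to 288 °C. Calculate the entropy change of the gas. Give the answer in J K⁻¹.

In kelvin: T₁ = 332.55 K, T₂ = 561.15 K. At constant pressure, ΔS = nC_p ln(T₂/T₁) with C_p = 5R/2 = 20.79 J mol⁻¹ K⁻¹.
ΔS = 0.579 × 20.79 × ln(561.15/332.55) = 6.3 J/K.

ΔS = 6.3 J/K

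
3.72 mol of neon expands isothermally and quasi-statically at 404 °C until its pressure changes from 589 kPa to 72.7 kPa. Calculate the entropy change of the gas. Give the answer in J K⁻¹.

ΔS_gas = 64.7 J/K

For an isothermal ideal gas ΔS_gas = nR ln(P₁/P₂) = 3.72 × 8.314 × ln(589/72.7) = 64.7 J/K.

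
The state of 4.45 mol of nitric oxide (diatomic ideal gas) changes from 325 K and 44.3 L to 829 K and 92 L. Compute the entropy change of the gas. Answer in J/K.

ΔS = 114 J/K

Entropy is a state function: ΔS = nC_V ln(T₂/T₁) + nR ln(V₂/V₁), with C_V = 5R/2 = 20.79 J mol⁻¹ K⁻¹ for a diatomic ideal gas.
ΔS = 4.45 × [20.79 × ln(829/325) + 8.314 × ln(92/44.3)] = 114 J/K.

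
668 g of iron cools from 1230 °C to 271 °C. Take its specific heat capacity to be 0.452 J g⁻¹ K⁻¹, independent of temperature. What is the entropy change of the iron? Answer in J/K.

In kelvin: T₁ = 1503.15 K, T₂ = 544.15 K. ΔS = ∫dQ_rev/T = m c ln(T₂/T₁) = 668 × 0.452 × ln(544.15/1503.15) = -307 J/K.

ΔS = -307 J/K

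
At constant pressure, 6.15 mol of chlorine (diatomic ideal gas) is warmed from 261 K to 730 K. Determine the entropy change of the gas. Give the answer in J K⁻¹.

At constant pressure, ΔS = nC_p ln(T₂/T₁) with C_p = 7R/2 = 29.1 J mol⁻¹ K⁻¹.
ΔS = 6.15 × 29.1 × ln(730/261) = 184 J/K.

ΔS = 184 J/K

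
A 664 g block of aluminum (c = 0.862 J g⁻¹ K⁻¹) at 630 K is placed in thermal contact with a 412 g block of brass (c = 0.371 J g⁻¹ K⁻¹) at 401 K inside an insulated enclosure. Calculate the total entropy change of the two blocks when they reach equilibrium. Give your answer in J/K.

Energy balance: T_f = (m₁c₁T₁ + m₂c₂T₂)/(m₁c₁ + m₂c₂) = 581.73 K.
ΔS₁ = m₁c₁ ln(T_f/T₁) = 572.368 × ln(581.73/630) = -45.62 J/K.
ΔS₂ = m₂c₂ ln(T_f/T₂) = 152.852 × ln(581.73/401) = 56.87 J/K.
ΔS_total = -45.62 + 56.87 = 11.2 J/K.

ΔS_total = 11.2 J/K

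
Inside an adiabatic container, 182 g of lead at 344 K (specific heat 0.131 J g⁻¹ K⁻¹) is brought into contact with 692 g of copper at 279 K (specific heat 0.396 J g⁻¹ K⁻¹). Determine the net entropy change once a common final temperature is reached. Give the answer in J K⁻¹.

Energy balance: T_f = (m₁c₁T₁ + m₂c₂T₂)/(m₁c₁ + m₂c₂) = 284.2 K.
ΔS₁ = m₁c₁ ln(T_f/T₁) = 23.842 × ln(284.2/344) = -4.553 J/K.
ΔS₂ = m₂c₂ ln(T_f/T₂) = 274.032 × ln(284.2/279) = 5.063 J/K.
ΔS_total = -4.553 + 5.063 = 0.51 J/K.

ΔS_total = 0.51 J/K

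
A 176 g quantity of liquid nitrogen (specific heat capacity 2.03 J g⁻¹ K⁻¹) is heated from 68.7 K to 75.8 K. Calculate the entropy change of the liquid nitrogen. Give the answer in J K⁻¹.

ΔS = ∫dQ_rev/T = m c ln(T₂/T₁) = 176 × 2.03 × ln(75.8/68.7) = 35.1 J/K.

ΔS = 35.1 J/K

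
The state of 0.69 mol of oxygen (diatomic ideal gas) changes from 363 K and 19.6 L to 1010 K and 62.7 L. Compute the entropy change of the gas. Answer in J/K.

ΔS = 21.3 J/K

Entropy is a state function: ΔS = nC_V ln(T₂/T₁) + nR ln(V₂/V₁), with C_V = 5R/2 = 20.79 J mol⁻¹ K⁻¹ for a diatomic ideal gas.
ΔS = 0.69 × [20.79 × ln(1010/363) + 8.314 × ln(62.7/19.6)] = 21.3 J/K.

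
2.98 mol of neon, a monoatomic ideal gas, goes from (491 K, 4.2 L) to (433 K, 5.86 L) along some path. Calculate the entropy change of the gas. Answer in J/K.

ΔS = 3.58 J/K

Entropy is a state function: ΔS = nC_V ln(T₂/T₁) + nR ln(V₂/V₁), with C_V = 3R/2 = 12.47 J mol⁻¹ K⁻¹ for a monoatomic ideal gas.
ΔS = 2.98 × [12.47 × ln(433/491) + 8.314 × ln(5.86/4.2)] = 3.58 J/K.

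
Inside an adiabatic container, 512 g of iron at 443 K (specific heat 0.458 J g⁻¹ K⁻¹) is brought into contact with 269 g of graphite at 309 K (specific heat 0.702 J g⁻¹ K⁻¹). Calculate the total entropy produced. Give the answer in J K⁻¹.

ΔS_total = 6.66 J/K

Energy balance: T_f = (m₁c₁T₁ + m₂c₂T₂)/(m₁c₁ + m₂c₂) = 383.23 K.
ΔS₁ = m₁c₁ ln(T_f/T₁) = 234.496 × ln(383.23/443) = -33.99 J/K.
ΔS₂ = m₂c₂ ln(T_f/T₂) = 188.838 × ln(383.23/309) = 40.65 J/K.
ΔS_total = -33.99 + 40.65 = 6.66 J/K.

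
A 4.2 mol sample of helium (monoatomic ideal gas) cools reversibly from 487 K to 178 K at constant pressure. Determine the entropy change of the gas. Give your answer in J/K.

ΔS = -87.9 J/K

At constant pressure, ΔS = nC_p ln(T₂/T₁) with C_p = 5R/2 = 20.79 J mol⁻¹ K⁻¹.
ΔS = 4.2 × 20.79 × ln(178/487) = -87.9 J/K.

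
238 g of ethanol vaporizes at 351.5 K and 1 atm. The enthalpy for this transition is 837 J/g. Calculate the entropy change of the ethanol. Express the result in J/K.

ΔS = 567 J/K

Heat absorbed by the substance: Q = mL = 238 × 837 = 199206 J.
At constant T, ΔS = Q_rev/T = 199206 / 351.5 = 567 J/K.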